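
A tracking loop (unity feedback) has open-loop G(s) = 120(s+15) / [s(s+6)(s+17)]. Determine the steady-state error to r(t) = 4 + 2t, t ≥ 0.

G(s) has one factor of s in the denominator, so the system is type 1. By superposition:
  • 4: tracked with zero error.
  • 2t: e_ss = 2/K_v with K_v=300/17 → 17/150.
Total e_ss = 17/150.

17/150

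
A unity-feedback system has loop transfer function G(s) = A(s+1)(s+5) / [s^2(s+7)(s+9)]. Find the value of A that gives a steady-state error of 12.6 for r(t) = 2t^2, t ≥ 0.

4

Two free integrators in G(s): this is a type 2 system.
K_a = lim_{s→0} s^2·G(s) = A·1·5 / (7·9) = (5/63)·A.
e_ss = 4/K_a = 12.6 ⇒ K_a = 20/63 ⇒ A = (20/63)/(5/63) = 4.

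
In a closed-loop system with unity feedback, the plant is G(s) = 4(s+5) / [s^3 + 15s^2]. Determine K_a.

The denominator has no term below 15s^2 — 2 poles at s=0, type 2.
K_a = lim_{s→0} s^2·G(s) = 4·5 / 15 = 4/3.

4/3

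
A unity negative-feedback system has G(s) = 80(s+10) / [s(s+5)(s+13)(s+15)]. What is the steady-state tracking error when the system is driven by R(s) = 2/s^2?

One free integrator in G(s): this is a type 1 system.
K_v = lim_{s→0} s·G(s) = 80·10 / (5·13·15) = 32/39.
e_ss = 2/K_v = 2/(32/39) = 2.4375.

2.4375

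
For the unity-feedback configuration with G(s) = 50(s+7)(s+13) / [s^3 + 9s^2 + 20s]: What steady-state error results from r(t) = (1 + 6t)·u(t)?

12/455

Factoring s from the denominator leaves a polynomial with constant term 20, so the system is type 1. By superposition:
  • 1: tracked with zero error.
  • 6t: e_ss = 6/K_v with K_v=227.5 → 12/455.
Total e_ss = 12/455.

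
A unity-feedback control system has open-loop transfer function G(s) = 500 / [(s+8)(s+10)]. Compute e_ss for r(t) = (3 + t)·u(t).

infinity

G(s) has no factors of s in the denominator, so the system is type 0. Taking each input component in turn:
  • 3: e_ss = 3/(1+K_p) with K_p=6.25 → 12/29.
  • t: a type-0 system cannot track it, e_ss → ∞.
The unbounded component dominates.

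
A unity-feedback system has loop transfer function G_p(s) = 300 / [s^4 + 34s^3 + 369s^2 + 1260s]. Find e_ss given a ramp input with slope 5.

The denominator has no term below 1260s — 1 pole at s=0, type 1.
K_v = lim_{s→0} s·G_p(s) = 300 / 1260 = 5/21.
e_ss = 5/K_v = 5/(5/21) = 21.

21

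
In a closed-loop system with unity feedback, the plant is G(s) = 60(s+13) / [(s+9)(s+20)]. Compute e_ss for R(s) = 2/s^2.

The open loop has no poles at the origin → type 0 system.
K_v = lim_{s→0} s·G(s) = 0; the steady-state error to this ramp input grows without bound.

infinity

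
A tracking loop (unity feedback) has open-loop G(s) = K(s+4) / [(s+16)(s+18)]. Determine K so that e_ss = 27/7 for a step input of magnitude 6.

40

No free integrators in G(s): this is a type 0 system.
K_p = lim_{s→0} G(s) = K·4 / (16·18) = (1/72)·K.
e_ss = 6/(1 + K_p) = 27/7 ⇒ 1 + (1/72)·K = 14/9 ⇒ K = 40.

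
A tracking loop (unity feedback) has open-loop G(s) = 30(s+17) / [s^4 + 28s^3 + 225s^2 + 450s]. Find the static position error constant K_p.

K_p = lim_{s→0} G(s); with 1 pole at the origin the limit diverges, so K_p = ∞.

infinity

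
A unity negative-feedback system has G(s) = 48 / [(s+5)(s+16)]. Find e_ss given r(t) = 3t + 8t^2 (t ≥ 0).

G(s) has no factors of s in the denominator, so the system is type 0. By superposition:
  • 3t: a type-0 system cannot track it, e_ss → ∞.
  • 8t^2: a type-0 system cannot track it, e_ss → ∞.
The unbounded component dominates.

infinity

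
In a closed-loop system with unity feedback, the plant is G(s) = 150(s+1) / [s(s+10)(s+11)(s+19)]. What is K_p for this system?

K_p = lim_{s→0} G(s); with 1 pole at the origin the limit diverges, so K_p = ∞.

infinity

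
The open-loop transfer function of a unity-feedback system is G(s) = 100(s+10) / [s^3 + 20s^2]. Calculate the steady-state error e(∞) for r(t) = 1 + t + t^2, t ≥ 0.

0.04

The denominator has no term below 20s^2 — 2 poles at s=0, type 2. Treating each term separately:
  • 1: tracked with zero error.
  • t: tracked with zero error.
  • t^2: e_ss = 2/K_a with K_a=50 → 0.04.
Total e_ss = 0.04.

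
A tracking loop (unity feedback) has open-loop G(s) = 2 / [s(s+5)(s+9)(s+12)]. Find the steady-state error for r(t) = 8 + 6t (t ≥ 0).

1620

The open loop has one pole at the origin → type 1 system. By superposition:
  • 8: tracked with zero error.
  • 6t: e_ss = 6/K_v with K_v=1/270 → 1620.
Total e_ss = 1620.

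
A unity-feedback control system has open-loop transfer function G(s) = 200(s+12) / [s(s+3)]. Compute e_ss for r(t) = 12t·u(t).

One free integrator in G(s): this is a type 1 system.
K_v = lim_{s→0} s·G(s) = 200·12 / (3) = 800.
e_ss = 12/K_v = 12/800 = 0.015.

0.015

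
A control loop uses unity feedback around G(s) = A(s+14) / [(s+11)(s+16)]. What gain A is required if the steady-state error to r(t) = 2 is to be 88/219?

50

No free integrators in G(s): this is a type 0 system.
K_p = lim_{s→0} G(s) = A·14 / (11·16) = (7/88)·A.
e_ss = 2/(1 + K_p) = 88/219 ⇒ 1 + (7/88)·A = 219/44 ⇒ A = 50.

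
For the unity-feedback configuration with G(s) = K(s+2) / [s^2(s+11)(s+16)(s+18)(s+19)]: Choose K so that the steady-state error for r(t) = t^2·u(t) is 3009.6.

20

The open loop has two poles at the origin → type 2 system.
K_a = lim_{s→0} s^2·G(s) = K·2 / (11·16·18·19) = (1/30096)·K.
e_ss = 2/K_a = 3009.6 ⇒ K_a = 5/7524 ⇒ K = (5/7524)/(1/30096) = 20.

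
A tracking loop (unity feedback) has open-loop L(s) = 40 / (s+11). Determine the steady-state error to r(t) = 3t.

No free integrators in L(s): this is a type 0 system.
For a type-0 system K_v = 0, so e_ss to a ramp input is unbounded.

infinity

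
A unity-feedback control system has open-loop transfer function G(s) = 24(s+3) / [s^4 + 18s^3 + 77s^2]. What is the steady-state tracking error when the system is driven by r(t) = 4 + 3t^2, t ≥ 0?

The denominator has no term below 77s^2 — 2 poles at s=0, type 2. Treating each term separately:
  • 4: tracked with zero error.
  • 3t^2: e_ss = 6/K_a with K_a=72/77 → 77/12.
Total e_ss = 77/12.

77/12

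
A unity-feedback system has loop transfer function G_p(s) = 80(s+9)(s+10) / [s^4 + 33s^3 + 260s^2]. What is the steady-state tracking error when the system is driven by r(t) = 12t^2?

Lowest-order denominator term is 260s^2, so the open loop has 2 poles at the origin → type 2 system.
K_a = lim_{s→0} s^2·G_p(s) = 80·9·10 / 260 = 360/13.
r(t) = 12t^2 gives R(s) = 24/s^3.
e_ss = 24/K_a = 24/(360/13) = 13/15.

13/15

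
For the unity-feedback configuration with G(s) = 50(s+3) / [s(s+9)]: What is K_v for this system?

System type = 1 (one pole at s=0).
K_v = lim_{s→0} s·G(s) = 50·3 / (9) = 50/3.

50/3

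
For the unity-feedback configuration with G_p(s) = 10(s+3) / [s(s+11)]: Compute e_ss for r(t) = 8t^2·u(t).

infinity

The open loop has one pole at the origin → type 1 system.
K_a = lim_{s→0} s^2·G_p(s) = 0; the steady-state error to this parabolic input grows without bound.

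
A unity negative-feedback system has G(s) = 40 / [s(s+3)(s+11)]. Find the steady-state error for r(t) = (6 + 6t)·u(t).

4.95

One free integrator in G(s): this is a type 1 system. By superposition:
  • 6: tracked with zero error.
  • 6t: e_ss = 6/K_v with K_v=40/33 → 4.95.
Total e_ss = 4.95.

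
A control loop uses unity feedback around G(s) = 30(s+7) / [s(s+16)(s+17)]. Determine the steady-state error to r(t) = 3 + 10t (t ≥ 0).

The open loop has one pole at the origin → type 1 system. Treating each term separately:
  • 3: tracked with zero error.
  • 10t: e_ss = 10/K_v with K_v=105/136 → 272/21.
Total e_ss = 272/21.

272/21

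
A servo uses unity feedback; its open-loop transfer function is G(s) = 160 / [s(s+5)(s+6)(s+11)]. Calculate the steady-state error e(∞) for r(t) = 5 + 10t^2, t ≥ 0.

infinity

G(s) has one factor of s in the denominator, so the system is type 1. Taking each input component in turn:
  • 5: tracked with zero error.
  • 10t^2: a type-1 system cannot track it, e_ss → ∞.
The unbounded component dominates.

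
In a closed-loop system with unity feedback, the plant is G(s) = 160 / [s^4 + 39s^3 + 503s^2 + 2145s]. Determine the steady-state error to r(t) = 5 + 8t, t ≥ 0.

Lowest-order denominator term is 2145s, so the open loop has 1 pole at the origin → type 1 system. By superposition:
  • 5: tracked with zero error.
  • 8t: e_ss = 8/K_v with K_v=32/429 → 107.25.
Total e_ss = 107.25.

107.25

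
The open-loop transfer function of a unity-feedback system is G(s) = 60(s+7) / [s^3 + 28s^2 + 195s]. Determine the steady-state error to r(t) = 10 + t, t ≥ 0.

13/28

Lowest-order denominator term is 195s, so the open loop has 1 pole at the origin → type 1 system. Taking each input component in turn:
  • 10: tracked with zero error.
  • t: e_ss = 1/K_v with K_v=28/13 → 13/28.
Total e_ss = 13/28.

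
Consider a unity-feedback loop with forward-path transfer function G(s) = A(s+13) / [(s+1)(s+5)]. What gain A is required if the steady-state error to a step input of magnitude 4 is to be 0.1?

No free integrators in G(s): this is a type 0 system.
K_p = lim_{s→0} G(s) = A·13 / (1·5) = 2.6·A.
e_ss = 4/(1 + K_p) = 0.1 ⇒ 1 + 2.6·A = 40 ⇒ A = 15.

15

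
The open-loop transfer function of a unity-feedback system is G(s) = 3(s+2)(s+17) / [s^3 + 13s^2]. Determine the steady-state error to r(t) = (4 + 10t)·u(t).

0

Lowest-order denominator term is 13s^2, so the open loop has 2 poles at the origin → type 2 system. Taking each input component in turn:
  • 4: tracked with zero error.
  • 10t: tracked with zero error.
Total e_ss = 0.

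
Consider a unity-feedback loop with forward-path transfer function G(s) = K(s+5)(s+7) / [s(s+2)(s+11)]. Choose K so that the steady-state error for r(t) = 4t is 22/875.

G(s) has one factor of s in the denominator, so the system is type 1.
K_v = lim_{s→0} s·G(s) = K·5·7 / (2·11) = (35/22)·K.
e_ss = 4/K_v = 22/875 ⇒ K_v = 1750/11 ⇒ K = (1750/11)/(35/22) = 100.

100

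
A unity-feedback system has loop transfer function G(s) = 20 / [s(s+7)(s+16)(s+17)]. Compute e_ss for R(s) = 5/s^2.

476

The open loop has one pole at the origin → type 1 system.
K_v = lim_{s→0} s·G(s) = 20 / (7·16·17) = 5/476.
e_ss = 5/K_v = 5/(5/476) = 476.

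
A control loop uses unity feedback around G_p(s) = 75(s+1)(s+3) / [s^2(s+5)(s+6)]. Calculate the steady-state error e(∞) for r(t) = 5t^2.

The open loop has two poles at the origin → type 2 system.
K_a = lim_{s→0} s^2·G_p(s) = 75·1·3 / (5·6) = 7.5.
r(t) = 5t^2 gives R(s) = 10/s^3.
e_ss = 10/K_a = 10/7.5 = 4/3.

4/3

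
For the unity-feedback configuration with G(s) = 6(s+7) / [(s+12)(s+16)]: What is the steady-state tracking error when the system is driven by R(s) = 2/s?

64/39

System type = 0 (no poles at s=0).
K_p = lim_{s→0} G(s) = 6·7 / (12·16) = 7/32.
e_ss = 2/(1 + K_p) = 2/(39/32) = 64/39.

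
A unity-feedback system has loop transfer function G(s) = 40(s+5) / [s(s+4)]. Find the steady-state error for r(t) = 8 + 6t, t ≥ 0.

G(s) has one factor of s in the denominator, so the system is type 1. By superposition:
  • 8: tracked with zero error.
  • 6t: e_ss = 6/K_v with K_v=50 → 0.12.
Total e_ss = 0.12.

0.12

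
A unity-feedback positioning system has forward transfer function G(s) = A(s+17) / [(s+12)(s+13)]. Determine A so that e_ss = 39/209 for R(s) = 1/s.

40

The open loop has no poles at the origin → type 0 system.
K_p = lim_{s→0} G(s) = A·17 / (12·13) = (17/156)·A.
e_ss = 1/(1 + K_p) = 39/209 ⇒ 1 + (17/156)·A = 209/39 ⇒ A = 40.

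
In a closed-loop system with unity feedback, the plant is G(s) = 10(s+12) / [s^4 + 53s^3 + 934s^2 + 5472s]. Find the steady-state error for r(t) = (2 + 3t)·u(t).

The denominator has no term below 5472s — 1 pole at s=0, type 1. Treating each term separately:
  • 2: tracked with zero error.
  • 3t: e_ss = 3/K_v with K_v=5/228 → 136.8.
Total e_ss = 136.8.

136.8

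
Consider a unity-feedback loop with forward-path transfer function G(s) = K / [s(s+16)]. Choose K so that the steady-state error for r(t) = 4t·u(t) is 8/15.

System type = 1 (one pole at s=0).
K_v = lim_{s→0} s·G(s) = K / (16) = 0.0625·K.
e_ss = 4/K_v = 8/15 ⇒ K_v = 7.5 ⇒ K = 7.5/0.0625 = 120.

120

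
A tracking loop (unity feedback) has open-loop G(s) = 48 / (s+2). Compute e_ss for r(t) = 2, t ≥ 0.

0.08

System type = 0 (no poles at s=0).
K_p = lim_{s→0} G(s) = 48 / (2) = 24.
e_ss = 2/(1 + K_p) = 2/25 = 0.08.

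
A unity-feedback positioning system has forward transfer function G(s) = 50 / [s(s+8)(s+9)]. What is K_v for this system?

The open loop has one pole at the origin → type 1 system.
K_v = lim_{s→0} s·G(s) = 50 / (8·9) = 25/36.

25/36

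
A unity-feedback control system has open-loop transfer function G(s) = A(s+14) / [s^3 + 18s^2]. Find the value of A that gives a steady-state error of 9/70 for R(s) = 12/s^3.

120

The denominator has no term below 18s^2 — 2 poles at s=0, type 2.
K_a = lim_{s→0} s^2·G(s) = A·14 / 18 = (7/9)·A.
e_ss = 12/K_a = 9/70 ⇒ K_a = 280/3 ⇒ A = (280/3)/(7/9) = 120.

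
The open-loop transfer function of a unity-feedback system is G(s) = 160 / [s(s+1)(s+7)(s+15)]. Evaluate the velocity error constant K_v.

System type = 1 (one pole at s=0).
K_v = lim_{s→0} s·G(s) = 160 / (1·7·15) = 32/21.

32/21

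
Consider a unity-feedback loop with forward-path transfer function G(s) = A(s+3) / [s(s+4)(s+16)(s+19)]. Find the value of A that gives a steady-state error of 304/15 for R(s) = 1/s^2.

20

One free integrator in G(s): this is a type 1 system.
K_v = lim_{s→0} s·G(s) = A·3 / (4·16·19) = (3/1216)·A.
e_ss = 1/K_v = 304/15 ⇒ K_v = 15/304 ⇒ A = (15/304)/(3/1216) = 20.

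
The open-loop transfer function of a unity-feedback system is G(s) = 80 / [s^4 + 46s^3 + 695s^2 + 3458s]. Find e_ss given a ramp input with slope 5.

The denominator has no term below 3458s — 1 pole at s=0, type 1.
K_v = lim_{s→0} s·G(s) = 80 / 3458 = 40/1729.
e_ss = 5/K_v = 5/(40/1729) = 216.125.

216.125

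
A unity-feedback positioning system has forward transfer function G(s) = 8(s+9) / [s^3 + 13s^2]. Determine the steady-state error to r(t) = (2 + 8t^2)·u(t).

Lowest-order denominator term is 13s^2, so the open loop has 2 poles at the origin → type 2 system. Treating each term separately:
  • 2: tracked with zero error.
  • 8t^2: e_ss = 16/K_a with K_a=72/13 → 26/9.
Total e_ss = 26/9.

26/9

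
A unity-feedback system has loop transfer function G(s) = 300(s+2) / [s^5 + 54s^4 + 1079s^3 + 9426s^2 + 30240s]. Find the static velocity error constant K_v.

5/252

The denominator has no term below 30240s — 1 pole at s=0, type 1.
K_v = lim_{s→0} s·G(s) = 300·2 / 30240 = 5/252.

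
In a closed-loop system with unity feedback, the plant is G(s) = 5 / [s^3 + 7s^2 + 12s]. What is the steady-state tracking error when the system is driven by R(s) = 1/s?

The denominator has no term below 12s — 1 pole at s=0, type 1.
A type-1 system has K_p = ∞, so it tracks a step input with zero steady-state error.

0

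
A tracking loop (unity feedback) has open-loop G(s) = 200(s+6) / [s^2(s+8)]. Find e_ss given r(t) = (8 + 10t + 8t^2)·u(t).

8/75

The open loop has two poles at the origin → type 2 system. Taking each input component in turn:
  • 8: tracked with zero error.
  • 10t: tracked with zero error.
  • 8t^2: e_ss = 16/K_a with K_a=150 → 8/75.
Total e_ss = 8/75.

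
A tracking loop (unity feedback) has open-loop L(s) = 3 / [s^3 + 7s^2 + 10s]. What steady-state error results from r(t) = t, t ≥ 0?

Factoring s from the denominator leaves a polynomial with constant term 10, so the system is type 1.
K_v = lim_{s→0} s·L(s) = 3 / 10 = 0.3.
e_ss = 1/K_v = 1/0.3 = 10/3.

10/3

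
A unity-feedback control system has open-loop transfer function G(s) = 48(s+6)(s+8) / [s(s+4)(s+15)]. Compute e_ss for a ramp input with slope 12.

System type = 1 (one pole at s=0).
K_v = lim_{s→0} s·G(s) = 48·6·8 / (4·15) = 38.4.
e_ss = 12/K_v = 12/38.4 = 0.3125.

0.3125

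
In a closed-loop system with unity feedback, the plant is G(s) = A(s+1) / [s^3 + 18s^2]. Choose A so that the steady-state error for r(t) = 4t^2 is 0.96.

Lowest-order denominator term is 18s^2, so the open loop has 2 poles at the origin → type 2 system.
K_a = lim_{s→0} s^2·G(s) = A·1 / 18 = (1/18)·A.
e_ss = 8/K_a = 0.96 ⇒ K_a = 25/3 ⇒ A = (25/3)/(1/18) = 150.

150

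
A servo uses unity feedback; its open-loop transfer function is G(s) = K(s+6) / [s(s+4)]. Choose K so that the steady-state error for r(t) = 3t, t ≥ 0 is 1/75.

The open loop has one pole at the origin → type 1 system.
K_v = lim_{s→0} s·G(s) = K·6 / (4) = 1.5·K.
e_ss = 3/K_v = 1/75 ⇒ K_v = 225 ⇒ K = 225/1.5 = 150.

150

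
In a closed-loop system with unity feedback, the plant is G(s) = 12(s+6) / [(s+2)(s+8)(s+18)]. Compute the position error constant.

0.25

G(s) has no factors of s in the denominator, so the system is type 0.
K_p = lim_{s→0} G(s) = 12·6 / (2·8·18) = 0.25.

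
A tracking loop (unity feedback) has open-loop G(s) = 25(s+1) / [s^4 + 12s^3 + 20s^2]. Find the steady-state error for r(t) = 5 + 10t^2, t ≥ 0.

16

Factoring s^2 from the denominator leaves a polynomial with constant term 20, so the system is type 2. Treating each term separately:
  • 5: tracked with zero error.
  • 10t^2: e_ss = 20/K_a with K_a=1.25 → 16.
Total e_ss = 16.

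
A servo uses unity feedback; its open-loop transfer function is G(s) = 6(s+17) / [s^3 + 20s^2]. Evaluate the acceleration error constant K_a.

5.1

Factoring s^2 from the denominator leaves a polynomial with constant term 20, so the system is type 2.
K_a = lim_{s→0} s^2·G(s) = 6·17 / 20 = 5.1.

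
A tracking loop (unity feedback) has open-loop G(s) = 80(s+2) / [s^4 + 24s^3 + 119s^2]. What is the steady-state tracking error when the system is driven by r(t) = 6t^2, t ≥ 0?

Lowest-order denominator term is 119s^2, so the open loop has 2 poles at the origin → type 2 system.
K_a = lim_{s→0} s^2·G(s) = 80·2 / 119 = 160/119.
r(t) = 6t^2 gives R(s) = 12/s^3.
e_ss = 12/K_a = 12/(160/119) = 8.925.

8.925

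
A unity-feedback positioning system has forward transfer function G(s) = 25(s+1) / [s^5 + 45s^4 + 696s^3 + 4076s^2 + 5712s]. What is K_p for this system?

K_p = lim_{s→0} G(s); with 1 pole at the origin the limit diverges, so K_p = ∞.

infinity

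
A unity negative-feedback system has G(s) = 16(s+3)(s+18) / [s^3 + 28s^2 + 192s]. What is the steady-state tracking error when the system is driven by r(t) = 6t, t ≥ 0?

4/3

Lowest-order denominator term is 192s, so the open loop has 1 pole at the origin → type 1 system.
K_v = lim_{s→0} s·G(s) = 16·3·18 / 192 = 4.5.
e_ss = 6/K_v = 6/4.5 = 4/3.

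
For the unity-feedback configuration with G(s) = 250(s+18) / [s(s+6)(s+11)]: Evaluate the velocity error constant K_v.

750/11

One free integrator in G(s): this is a type 1 system.
K_v = lim_{s→0} s·G(s) = 250·18 / (6·11) = 750/11.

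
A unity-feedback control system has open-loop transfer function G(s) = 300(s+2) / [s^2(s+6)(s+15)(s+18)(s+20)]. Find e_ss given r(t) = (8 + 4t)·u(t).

System type = 2 (two poles at s=0). By superposition:
  • 8: tracked with zero error.
  • 4t: tracked with zero error.
Total e_ss = 0.

0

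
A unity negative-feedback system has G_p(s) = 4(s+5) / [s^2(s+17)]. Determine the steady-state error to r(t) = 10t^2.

The open loop has two poles at the origin → type 2 system.
K_a = lim_{s→0} s^2·G_p(s) = 4·5 / (17) = 20/17.
r(t) = 10t^2 gives R(s) = 20/s^3.
e_ss = 20/K_a = 20/(20/17) = 17.

17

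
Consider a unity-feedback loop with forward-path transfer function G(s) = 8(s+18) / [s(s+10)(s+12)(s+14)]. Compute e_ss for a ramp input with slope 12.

System type = 1 (one pole at s=0).
K_v = lim_{s→0} s·G(s) = 8·18 / (10·12·14) = 3/35.
e_ss = 12/K_v = 12/(3/35) = 140.

140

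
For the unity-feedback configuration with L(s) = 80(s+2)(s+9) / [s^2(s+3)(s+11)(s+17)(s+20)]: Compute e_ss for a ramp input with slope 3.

Two free integrators in L(s): this is a type 2 system.
A type-2 system has K_v = ∞, so it tracks a ramp input with zero steady-state error.

0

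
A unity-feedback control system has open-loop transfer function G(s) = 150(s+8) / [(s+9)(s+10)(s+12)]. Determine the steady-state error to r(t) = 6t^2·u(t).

infinity

The open loop has no poles at the origin → type 0 system.
For a type-0 system K_a = 0, so e_ss to a parabolic input is unbounded.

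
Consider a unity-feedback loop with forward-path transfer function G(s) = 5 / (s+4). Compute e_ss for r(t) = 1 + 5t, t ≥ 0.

G(s) has no factors of s in the denominator, so the system is type 0. Treating each term separately:
  • 1: e_ss = 1/(1+K_p) with K_p=1.25 → 4/9.
  • 5t: a type-0 system cannot track it, e_ss → ∞.
The unbounded component dominates.

infinity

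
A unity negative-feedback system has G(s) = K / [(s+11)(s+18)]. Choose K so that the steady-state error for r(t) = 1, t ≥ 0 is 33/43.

60

G(s) has no factors of s in the denominator, so the system is type 0.
K_p = lim_{s→0} G(s) = K / (11·18) = (1/198)·K.
e_ss = 1/(1 + K_p) = 33/43 ⇒ 1 + (1/198)·K = 43/33 ⇒ K = 60.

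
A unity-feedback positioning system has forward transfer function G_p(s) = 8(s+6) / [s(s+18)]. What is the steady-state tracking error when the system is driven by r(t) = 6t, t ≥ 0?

G_p(s) has one factor of s in the denominator, so the system is type 1.
K_v = lim_{s→0} s·G_p(s) = 8·6 / (18) = 8/3.
e_ss = 6/K_v = 6/(8/3) = 2.25.

2.25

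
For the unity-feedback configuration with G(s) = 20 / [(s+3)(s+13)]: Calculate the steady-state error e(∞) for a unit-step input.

The open loop has no poles at the origin → type 0 system.
K_p = lim_{s→0} G(s) = 20 / (3·13) = 20/39.
e_ss = 1/(1 + K_p) = 1/(59/39) = 39/59.

39/59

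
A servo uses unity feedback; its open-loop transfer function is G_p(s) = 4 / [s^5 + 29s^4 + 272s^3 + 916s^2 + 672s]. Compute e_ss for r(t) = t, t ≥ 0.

168

Lowest-order denominator term is 672s, so the open loop has 1 pole at the origin → type 1 system.
K_v = lim_{s→0} s·G_p(s) = 4 / 672 = 1/168.
e_ss = 1/K_v = 1/(1/168) = 168.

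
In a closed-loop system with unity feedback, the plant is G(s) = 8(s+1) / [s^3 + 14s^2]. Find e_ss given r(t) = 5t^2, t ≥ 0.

17.5

Factoring s^2 from the denominator leaves a polynomial with constant term 14, so the system is type 2.
K_a = lim_{s→0} s^2·G(s) = 8·1 / 14 = 4/7.
r(t) = 5t^2 gives R(s) = 10/s^3.
e_ss = 10/K_a = 10/(4/7) = 17.5.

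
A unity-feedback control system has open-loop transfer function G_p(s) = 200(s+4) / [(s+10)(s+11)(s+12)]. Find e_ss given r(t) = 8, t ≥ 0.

264/53

The open loop has no poles at the origin → type 0 system.
K_p = lim_{s→0} G_p(s) = 200·4 / (10·11·12) = 20/33.
e_ss = 8/(1 + K_p) = 8/(53/33) = 264/53.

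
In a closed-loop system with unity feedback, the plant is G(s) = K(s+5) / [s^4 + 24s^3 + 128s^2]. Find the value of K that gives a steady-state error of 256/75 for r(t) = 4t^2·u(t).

Factoring s^2 from the denominator leaves a polynomial with constant term 128, so the system is type 2.
K_a = lim_{s→0} s^2·G(s) = K·5 / 128 = (5/128)·K.
e_ss = 8/K_a = 256/75 ⇒ K_a = 75/32 ⇒ K = (75/32)/(5/128) = 60.

60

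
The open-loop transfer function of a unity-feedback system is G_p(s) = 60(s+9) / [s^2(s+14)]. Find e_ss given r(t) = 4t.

0

Two free integrators in G_p(s): this is a type 2 system.
K_v = ∞ for a type-2 system; e_ss to a ramp is zero.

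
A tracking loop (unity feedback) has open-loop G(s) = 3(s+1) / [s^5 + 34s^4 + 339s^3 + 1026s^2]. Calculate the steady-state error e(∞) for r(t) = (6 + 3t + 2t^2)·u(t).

Lowest-order denominator term is 1026s^2, so the open loop has 2 poles at the origin → type 2 system. Treating each term separately:
  • 6: tracked with zero error.
  • 3t: tracked with zero error.
  • 2t^2: e_ss = 4/K_a with K_a=1/342 → 1368.
Total e_ss = 1368.

1368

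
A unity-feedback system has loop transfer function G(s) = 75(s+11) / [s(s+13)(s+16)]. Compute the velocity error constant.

System type = 1 (one pole at s=0).
K_v = lim_{s→0} s·G(s) = 75·11 / (13·16) = 825/208.

825/208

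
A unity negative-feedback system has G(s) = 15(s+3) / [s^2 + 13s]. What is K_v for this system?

Lowest-order denominator term is 13s, so the open loop has 1 pole at the origin → type 1 system.
K_v = lim_{s→0} s·G(s) = 15·3 / 13 = 45/13.

45/13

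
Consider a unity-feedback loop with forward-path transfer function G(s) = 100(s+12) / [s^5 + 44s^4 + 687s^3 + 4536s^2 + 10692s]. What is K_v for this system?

100/891

Factoring s from the denominator leaves a polynomial with constant term 10692, so the system is type 1.
K_v = lim_{s→0} s·G(s) = 100·12 / 10692 = 100/891.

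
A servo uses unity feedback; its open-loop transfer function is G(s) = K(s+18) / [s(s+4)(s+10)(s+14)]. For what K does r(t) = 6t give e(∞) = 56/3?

10

G(s) has one factor of s in the denominator, so the system is type 1.
K_v = lim_{s→0} s·G(s) = K·18 / (4·10·14) = (9/280)·K.
e_ss = 6/K_v = 56/3 ⇒ K_v = 9/28 ⇒ K = (9/28)/(9/280) = 10.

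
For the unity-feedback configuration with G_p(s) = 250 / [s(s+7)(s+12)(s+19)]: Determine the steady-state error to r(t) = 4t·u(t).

System type = 1 (one pole at s=0).
K_v = lim_{s→0} s·G_p(s) = 250 / (7·12·19) = 125/798.
e_ss = 4/K_v = 4/(125/798) = 25.536.

25.536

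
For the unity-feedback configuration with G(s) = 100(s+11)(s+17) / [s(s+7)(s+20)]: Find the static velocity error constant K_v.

935/7

System type = 1 (one pole at s=0).
K_v = lim_{s→0} s·G(s) = 100·11·17 / (7·20) = 935/7.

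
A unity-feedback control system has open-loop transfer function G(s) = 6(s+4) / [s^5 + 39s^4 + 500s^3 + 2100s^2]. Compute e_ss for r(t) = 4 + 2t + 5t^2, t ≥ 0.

The denominator has no term below 2100s^2 — 2 poles at s=0, type 2. By superposition:
  • 4: tracked with zero error.
  • 2t: tracked with zero error.
  • 5t^2: e_ss = 10/K_a with K_a=2/175 → 875.
Total e_ss = 875.

875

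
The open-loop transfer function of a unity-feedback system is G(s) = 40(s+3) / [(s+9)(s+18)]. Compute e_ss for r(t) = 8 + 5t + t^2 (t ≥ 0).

The open loop has no poles at the origin → type 0 system. Treating each term separately:
  • 8: e_ss = 8/(1+K_p) with K_p=20/27 → 216/47.
  • 5t: a type-0 system cannot track it, e_ss → ∞.
  • t^2: a type-0 system cannot track it, e_ss → ∞.
The unbounded component dominates.

infinity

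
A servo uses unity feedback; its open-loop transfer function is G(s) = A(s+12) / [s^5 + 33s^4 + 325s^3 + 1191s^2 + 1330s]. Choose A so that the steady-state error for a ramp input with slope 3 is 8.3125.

The denominator has no term below 1330s — 1 pole at s=0, type 1.
K_v = lim_{s→0} s·G(s) = A·12 / 1330 = (6/665)·A.
e_ss = 3/K_v = 8.3125 ⇒ K_v = 48/133 ⇒ A = (48/133)/(6/665) = 40.

40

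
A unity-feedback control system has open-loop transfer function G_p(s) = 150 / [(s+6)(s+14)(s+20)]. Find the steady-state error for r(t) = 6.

G_p(s) has no factors of s in the denominator, so the system is type 0.
K_p = lim_{s→0} G_p(s) = 150 / (6·14·20) = 5/56.
e_ss = 6/(1 + K_p) = 6/(61/56) = 336/61.

336/61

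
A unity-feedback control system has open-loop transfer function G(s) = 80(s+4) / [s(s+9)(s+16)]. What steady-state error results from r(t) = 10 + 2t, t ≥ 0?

0.9

One free integrator in G(s): this is a type 1 system. Taking each input component in turn:
  • 10: tracked with zero error.
  • 2t: e_ss = 2/K_v with K_v=20/9 → 0.9.
Total e_ss = 0.9.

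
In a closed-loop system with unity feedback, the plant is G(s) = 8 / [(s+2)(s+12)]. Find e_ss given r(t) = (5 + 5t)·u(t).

infinity

No free integrators in G(s): this is a type 0 system. Taking each input component in turn:
  • 5: e_ss = 5/(1+K_p) with K_p=1/3 → 3.75.
  • 5t: a type-0 system cannot track it, e_ss → ∞.
The unbounded component dominates.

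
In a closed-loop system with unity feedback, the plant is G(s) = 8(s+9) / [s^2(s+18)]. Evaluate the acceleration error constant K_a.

System type = 2 (two poles at s=0).
K_a = lim_{s→0} s^2·G(s) = 8·9 / (18) = 4.

4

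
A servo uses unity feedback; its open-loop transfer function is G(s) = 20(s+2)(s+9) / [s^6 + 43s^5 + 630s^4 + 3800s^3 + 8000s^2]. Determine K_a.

0.045

Factoring s^2 from the denominator leaves a polynomial with constant term 8000, so the system is type 2.
K_a = lim_{s→0} s^2·G(s) = 20·2·9 / 8000 = 0.045.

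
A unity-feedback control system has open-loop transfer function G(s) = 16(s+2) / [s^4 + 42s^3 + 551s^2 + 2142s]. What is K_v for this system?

Factoring s from the denominator leaves a polynomial with constant term 2142, so the system is type 1.
K_v = lim_{s→0} s·G(s) = 16·2 / 2142 = 16/1071.

16/1071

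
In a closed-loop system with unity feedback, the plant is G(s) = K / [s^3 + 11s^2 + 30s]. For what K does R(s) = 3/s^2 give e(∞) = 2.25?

40

The denominator has no term below 30s — 1 pole at s=0, type 1.
K_v = lim_{s→0} s·G(s) = K / 30 = (1/30)·K.
e_ss = 3/K_v = 2.25 ⇒ K_v = 4/3 ⇒ K = (4/3)/(1/30) = 40.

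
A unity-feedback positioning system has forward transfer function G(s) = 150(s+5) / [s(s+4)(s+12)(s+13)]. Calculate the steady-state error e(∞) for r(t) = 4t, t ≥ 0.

3.328

One free integrator in G(s): this is a type 1 system.
K_v = lim_{s→0} s·G(s) = 150·5 / (4·12·13) = 125/104.
e_ss = 4/K_v = 4/(125/104) = 3.328.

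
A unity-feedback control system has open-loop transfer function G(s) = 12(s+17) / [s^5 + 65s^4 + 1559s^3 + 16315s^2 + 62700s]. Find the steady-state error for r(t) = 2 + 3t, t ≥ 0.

15675/17

The denominator has no term below 62700s — 1 pole at s=0, type 1. By superposition:
  • 2: tracked with zero error.
  • 3t: e_ss = 3/K_v with K_v=17/5225 → 15675/17.
Total e_ss = 15675/17.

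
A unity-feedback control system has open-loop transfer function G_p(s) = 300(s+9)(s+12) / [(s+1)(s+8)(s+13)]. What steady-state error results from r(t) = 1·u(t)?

13/4063

No free integrators in G_p(s): this is a type 0 system.
K_p = lim_{s→0} G_p(s) = 300·9·12 / (1·8·13) = 4050/13.
e_ss = 1/(1 + K_p) = 1/(4063/13) = 13/4063.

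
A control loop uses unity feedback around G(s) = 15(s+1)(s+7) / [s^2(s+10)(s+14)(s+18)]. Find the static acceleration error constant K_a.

1/24

System type = 2 (two poles at s=0).
K_a = lim_{s→0} s^2·G(s) = 15·1·7 / (10·14·18) = 1/24.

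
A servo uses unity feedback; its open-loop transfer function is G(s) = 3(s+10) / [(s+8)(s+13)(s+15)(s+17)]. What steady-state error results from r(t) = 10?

System type = 0 (no poles at s=0).
K_p = lim_{s→0} G(s) = 3·10 / (8·13·15·17) = 1/884.
e_ss = 10/(1 + K_p) = 10/(885/884) = 1768/177.

1768/177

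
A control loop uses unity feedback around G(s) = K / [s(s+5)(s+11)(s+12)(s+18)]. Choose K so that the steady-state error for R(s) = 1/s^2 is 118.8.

100

One free integrator in G(s): this is a type 1 system.
K_v = lim_{s→0} s·G(s) = K / (5·11·12·18) = (1/11880)·K.
e_ss = 1/K_v = 118.8 ⇒ K_v = 5/594 ⇒ K = (5/594)/(1/11880) = 100.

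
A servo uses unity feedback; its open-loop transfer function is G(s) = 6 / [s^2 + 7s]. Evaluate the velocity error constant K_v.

The denominator has no term below 7s — 1 pole at s=0, type 1.
K_v = lim_{s→0} s·G(s) = 6 / 7 = 6/7.

6/7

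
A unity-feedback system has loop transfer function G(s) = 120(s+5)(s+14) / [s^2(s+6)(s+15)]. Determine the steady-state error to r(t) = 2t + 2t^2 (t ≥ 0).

3/70

Two free integrators in G(s): this is a type 2 system. Treating each term separately:
  • 2t: tracked with zero error.
  • 2t^2: e_ss = 4/K_a with K_a=280/3 → 3/70.
Total e_ss = 3/70.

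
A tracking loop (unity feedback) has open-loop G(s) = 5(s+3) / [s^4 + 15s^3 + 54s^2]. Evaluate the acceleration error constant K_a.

Lowest-order denominator term is 54s^2, so the open loop has 2 poles at the origin → type 2 system.
K_a = lim_{s→0} s^2·G(s) = 5·3 / 54 = 5/18.

5/18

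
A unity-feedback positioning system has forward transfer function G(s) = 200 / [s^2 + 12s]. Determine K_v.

Lowest-order denominator term is 12s, so the open loop has 1 pole at the origin → type 1 system.
K_v = lim_{s→0} s·G(s) = 200 / 12 = 50/3.

50/3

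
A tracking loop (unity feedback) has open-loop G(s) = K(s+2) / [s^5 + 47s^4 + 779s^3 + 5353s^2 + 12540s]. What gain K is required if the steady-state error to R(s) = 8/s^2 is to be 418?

Factoring s from the denominator leaves a polynomial with constant term 12540, so the system is type 1.
K_v = lim_{s→0} s·G(s) = K·2 / 12540 = (1/6270)·K.
e_ss = 8/K_v = 418 ⇒ K_v = 4/209 ⇒ K = (4/209)/(1/6270) = 120.

120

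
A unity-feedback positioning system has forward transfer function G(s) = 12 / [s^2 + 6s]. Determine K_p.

K_p = lim_{s→0} G(s); with 1 pole at the origin the limit diverges, so K_p = ∞.

infinity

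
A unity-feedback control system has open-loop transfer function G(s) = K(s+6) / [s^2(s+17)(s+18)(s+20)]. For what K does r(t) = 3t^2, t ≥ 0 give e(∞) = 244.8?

25

System type = 2 (two poles at s=0).
K_a = lim_{s→0} s^2·G(s) = K·6 / (17·18·20) = (1/1020)·K.
e_ss = 6/K_a = 244.8 ⇒ K_a = 5/204 ⇒ K = (5/204)/(1/1020) = 25.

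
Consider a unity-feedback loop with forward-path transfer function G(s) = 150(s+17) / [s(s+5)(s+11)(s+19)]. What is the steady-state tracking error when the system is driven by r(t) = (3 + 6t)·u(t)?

G(s) has one factor of s in the denominator, so the system is type 1. Treating each term separately:
  • 3: tracked with zero error.
  • 6t: e_ss = 6/K_v with K_v=510/209 → 209/85.
Total e_ss = 209/85.

209/85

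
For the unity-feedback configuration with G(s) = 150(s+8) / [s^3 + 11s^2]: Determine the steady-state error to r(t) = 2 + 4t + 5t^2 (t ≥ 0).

11/120

The denominator has no term below 11s^2 — 2 poles at s=0, type 2. Taking each input component in turn:
  • 2: tracked with zero error.
  • 4t: tracked with zero error.
  • 5t^2: e_ss = 10/K_a with K_a=1200/11 → 11/120.
Total e_ss = 11/120.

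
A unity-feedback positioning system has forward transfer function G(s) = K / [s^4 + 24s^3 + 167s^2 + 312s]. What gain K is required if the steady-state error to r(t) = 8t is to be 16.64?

150

Factoring s from the denominator leaves a polynomial with constant term 312, so the system is type 1.
K_v = lim_{s→0} s·G(s) = K / 312 = (1/312)·K.
e_ss = 8/K_v = 16.64 ⇒ K_v = 25/52 ⇒ K = (25/52)/(1/312) = 150.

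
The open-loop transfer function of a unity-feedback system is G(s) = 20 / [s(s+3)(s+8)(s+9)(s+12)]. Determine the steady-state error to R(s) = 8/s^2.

One free integrator in G(s): this is a type 1 system.
K_v = lim_{s→0} s·G(s) = 20 / (3·8·9·12) = 5/648.
e_ss = 8/K_v = 8/(5/648) = 1036.8.

1036.8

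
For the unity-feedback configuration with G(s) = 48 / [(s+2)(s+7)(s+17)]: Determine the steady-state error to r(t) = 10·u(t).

1190/143

G(s) has no factors of s in the denominator, so the system is type 0.
K_p = lim_{s→0} G(s) = 48 / (2·7·17) = 24/119.
e_ss = 10/(1 + K_p) = 10/(143/119) = 1190/143.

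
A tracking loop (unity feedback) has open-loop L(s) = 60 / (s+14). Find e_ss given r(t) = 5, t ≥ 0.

35/37

L(s) has no factors of s in the denominator, so the system is type 0.
K_p = lim_{s→0} L(s) = 60 / (14) = 30/7.
e_ss = 5/(1 + K_p) = 5/(37/7) = 35/37.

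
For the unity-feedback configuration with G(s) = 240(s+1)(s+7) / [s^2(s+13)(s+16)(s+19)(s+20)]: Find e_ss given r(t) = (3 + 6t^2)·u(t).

G(s) has two factors of s in the denominator, so the system is type 2. Taking each input component in turn:
  • 3: tracked with zero error.
  • 6t^2: e_ss = 12/K_a with K_a=21/988 → 3952/7.
Total e_ss = 3952/7.

3952/7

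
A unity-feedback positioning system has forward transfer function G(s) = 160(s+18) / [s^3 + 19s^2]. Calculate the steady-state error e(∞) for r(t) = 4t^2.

19/360

Factoring s^2 from the denominator leaves a polynomial with constant term 19, so the system is type 2.
K_a = lim_{s→0} s^2·G(s) = 160·18 / 19 = 2880/19.
r(t) = 4t^2 gives R(s) = 8/s^3.
e_ss = 8/K_a = 8/(2880/19) = 19/360.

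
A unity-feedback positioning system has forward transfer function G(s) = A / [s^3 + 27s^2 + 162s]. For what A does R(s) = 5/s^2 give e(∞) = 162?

Lowest-order denominator term is 162s, so the open loop has 1 pole at the origin → type 1 system.
K_v = lim_{s→0} s·G(s) = A / 162 = (1/162)·A.
e_ss = 5/K_v = 162 ⇒ K_v = 5/162 ⇒ A = (5/162)/(1/162) = 5.

5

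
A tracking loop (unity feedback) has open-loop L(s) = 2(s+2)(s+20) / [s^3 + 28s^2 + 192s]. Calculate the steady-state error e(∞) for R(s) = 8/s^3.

infinity

Lowest-order denominator term is 192s, so the open loop has 1 pole at the origin → type 1 system.
K_a = lim_{s→0} s^2·L(s) = 0; the steady-state error to this parabolic input grows without bound.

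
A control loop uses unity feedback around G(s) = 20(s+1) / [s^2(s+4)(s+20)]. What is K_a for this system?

System type = 2 (two poles at s=0).
K_a = lim_{s→0} s^2·G(s) = 20·1 / (4·20) = 0.25.

0.25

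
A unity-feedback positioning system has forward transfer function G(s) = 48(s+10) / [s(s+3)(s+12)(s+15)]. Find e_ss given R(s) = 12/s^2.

One free integrator in G(s): this is a type 1 system.
K_v = lim_{s→0} s·G(s) = 48·10 / (3·12·15) = 8/9.
e_ss = 12/K_v = 12/(8/9) = 13.5.

13.5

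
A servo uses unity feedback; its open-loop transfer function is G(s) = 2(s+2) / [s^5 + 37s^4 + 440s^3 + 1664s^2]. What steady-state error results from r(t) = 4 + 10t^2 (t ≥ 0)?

8320

Factoring s^2 from the denominator leaves a polynomial with constant term 1664, so the system is type 2. Taking each input component in turn:
  • 4: tracked with zero error.
  • 10t^2: e_ss = 20/K_a with K_a=1/416 → 8320.
Total e_ss = 8320.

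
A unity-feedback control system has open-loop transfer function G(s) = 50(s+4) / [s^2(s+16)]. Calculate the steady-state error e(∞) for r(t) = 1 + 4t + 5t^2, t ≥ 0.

0.8

System type = 2 (two poles at s=0). Taking each input component in turn:
  • 1: tracked with zero error.
  • 4t: tracked with zero error.
  • 5t^2: e_ss = 10/K_a with K_a=12.5 → 0.8.
Total e_ss = 0.8.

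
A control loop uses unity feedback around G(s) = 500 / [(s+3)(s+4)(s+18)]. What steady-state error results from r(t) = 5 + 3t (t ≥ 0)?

No free integrators in G(s): this is a type 0 system. Treating each term separately:
  • 5: e_ss = 5/(1+K_p) with K_p=125/54 → 270/179.
  • 3t: a type-0 system cannot track it, e_ss → ∞.
The unbounded component dominates.

infinity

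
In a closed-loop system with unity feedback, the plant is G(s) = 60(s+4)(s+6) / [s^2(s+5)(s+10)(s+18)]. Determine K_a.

1.6

Two free integrators in G(s): this is a type 2 system.
K_a = lim_{s→0} s^2·G(s) = 60·4·6 / (5·10·18) = 1.6.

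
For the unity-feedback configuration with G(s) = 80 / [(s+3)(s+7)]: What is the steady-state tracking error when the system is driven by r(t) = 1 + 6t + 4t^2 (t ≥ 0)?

infinity

G(s) has no factors of s in the denominator, so the system is type 0. By superposition:
  • 1: e_ss = 1/(1+K_p) with K_p=80/21 → 21/101.
  • 6t: a type-0 system cannot track it, e_ss → ∞.
  • 4t^2: a type-0 system cannot track it, e_ss → ∞.
The unbounded component dominates.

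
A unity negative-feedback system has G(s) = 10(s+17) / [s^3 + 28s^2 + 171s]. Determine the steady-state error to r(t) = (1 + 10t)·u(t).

The denominator has no term below 171s — 1 pole at s=0, type 1. Treating each term separately:
  • 1: tracked with zero error.
  • 10t: e_ss = 10/K_v with K_v=170/171 → 171/17.
Total e_ss = 171/17.

171/17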